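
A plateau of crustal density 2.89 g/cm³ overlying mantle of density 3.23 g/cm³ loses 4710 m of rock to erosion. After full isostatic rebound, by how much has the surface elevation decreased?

496 m

Rebound u = e ρ_c/ρ_m = 4710 m × 2.89/3.23 = 4214 m.
Net surface drop = e − u = 4710 m − 4214 m = e (ρ_m − ρ_c)/ρ_m = 496 m.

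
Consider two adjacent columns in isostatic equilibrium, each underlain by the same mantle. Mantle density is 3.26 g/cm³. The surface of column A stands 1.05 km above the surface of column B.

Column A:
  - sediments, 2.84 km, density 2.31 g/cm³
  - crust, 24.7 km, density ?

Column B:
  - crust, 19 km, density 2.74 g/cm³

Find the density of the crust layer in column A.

Take the compensation level at the base of the deeper column (depth z_c below the surface of column A) and equate Σ ρ_i t_i down to z_c; mantle fills any gap and the z_c terms cancel.
Column A: 2.84×2.31 + 24.7×ρ + (z_c − 27.54)×3.26
Column B: 1.05×0 + 19×2.74 + (z_c − 1.05 − 19)×3.26
The z_c×3.26 term appears on both sides and cancels. Collect the known terms of each column as K = Σ(ρt)_known − 3.26 × (depth of known layers): K_A = 6.5604 − 3.26×27.54 = −83.22; K_B = 52.06 − 3.26×(1.05 + 19) = −13.303.
Balance: K_A + 24.7×ρ = K_B, so ρ = (K_B − K_A)/24.7 = 69.917/24.7 = 2.83 g/cm³.

2.83 g/cm³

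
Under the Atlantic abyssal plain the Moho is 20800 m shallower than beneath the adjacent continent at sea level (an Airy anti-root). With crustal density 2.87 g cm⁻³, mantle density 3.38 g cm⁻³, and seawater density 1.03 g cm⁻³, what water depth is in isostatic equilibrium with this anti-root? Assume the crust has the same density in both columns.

Replacing a thickness d of crust by seawater at the top must be balanced by replacing crust with mantle at the base: d (ρ_c − ρ_w) = a (ρ_m − ρ_c).
d = a (ρ_m − ρ_c)/(ρ_c − ρ_w) = 20800 m × 0.51/1.84 = 5770 m.

5770 m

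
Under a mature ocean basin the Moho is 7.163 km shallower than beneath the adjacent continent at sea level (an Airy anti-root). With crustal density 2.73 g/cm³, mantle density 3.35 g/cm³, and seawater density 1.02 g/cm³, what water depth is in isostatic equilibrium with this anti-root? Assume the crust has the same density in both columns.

2.6 km

Replacing a thickness d of crust by seawater at the top must be balanced by replacing crust with mantle at the base: d (ρ_c − ρ_w) = a (ρ_m − ρ_c).
d = a (ρ_m − ρ_c)/(ρ_c − ρ_w) = 7.163 km × 0.62/1.71 = 2.6 km.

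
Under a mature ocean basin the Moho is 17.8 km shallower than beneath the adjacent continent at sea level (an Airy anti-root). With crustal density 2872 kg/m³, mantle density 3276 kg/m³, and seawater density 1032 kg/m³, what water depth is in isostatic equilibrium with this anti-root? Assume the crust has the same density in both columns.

Replacing a thickness d of crust by seawater at the top must be balanced by replacing crust with mantle at the base: d (ρ_c − ρ_w) = a (ρ_m − ρ_c).
d = a (ρ_m − ρ_c)/(ρ_c − ρ_w) = 17.8 km × 404/1840 = 3.91 km.

3.91 km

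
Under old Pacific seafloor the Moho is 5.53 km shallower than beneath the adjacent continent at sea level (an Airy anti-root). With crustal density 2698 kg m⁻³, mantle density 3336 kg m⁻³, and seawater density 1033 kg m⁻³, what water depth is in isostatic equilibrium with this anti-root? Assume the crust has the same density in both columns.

2.12 km

Replacing a thickness d of crust by seawater at the top must be balanced by replacing crust with mantle at the base: d (ρ_c − ρ_w) = a (ρ_m − ρ_c).
d = a (ρ_m − ρ_c)/(ρ_c − ρ_w) = 5.53 km × 638/1665 = 2.12 km.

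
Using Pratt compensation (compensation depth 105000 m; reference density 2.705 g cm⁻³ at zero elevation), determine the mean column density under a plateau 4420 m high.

2.6 g cm⁻³

Pratt balance: ρ_ref D = ρ (D + h).
ρ = ρ_ref D/(D + h) = 2.705 × 105000 m/(105000 m + 4420 m) = 2.6 g cm⁻³.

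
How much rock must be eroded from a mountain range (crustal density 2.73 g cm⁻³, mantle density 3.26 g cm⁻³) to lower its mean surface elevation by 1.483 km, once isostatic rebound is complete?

9.12 km

Net drop Δ = e − u = e − e ρ_c/ρ_m = e (ρ_m − ρ_c)/ρ_m.
e = Δ ρ_m/(ρ_m − ρ_c) = 1.483 km × 3.26/0.53 = 9.12 km.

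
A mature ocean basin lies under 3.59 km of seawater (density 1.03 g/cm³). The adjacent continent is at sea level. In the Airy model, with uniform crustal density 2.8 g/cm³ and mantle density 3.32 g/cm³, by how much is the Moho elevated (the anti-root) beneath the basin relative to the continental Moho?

12.2 km

In Airy isostatic equilibrium: replacing crust with seawater at the top is compensated by replacing crust with mantle at the base: d (ρ_c − ρ_w) = a (ρ_m − ρ_c).
a = d (ρ_c − ρ_w)/(ρ_m − ρ_c) = 3.59 km × 1.77/0.52 = 12.2 km.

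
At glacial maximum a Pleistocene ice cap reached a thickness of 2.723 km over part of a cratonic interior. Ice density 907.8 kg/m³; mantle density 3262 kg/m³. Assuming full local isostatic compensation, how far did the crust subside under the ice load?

For local isostatic compensation: the ice load ρ_ice t is balanced by mantle displaced below, ρ_m s.
s = t ρ_ice / ρ_m = 2.723 km × 907.8/3262 = 0.758 km.

0.758 km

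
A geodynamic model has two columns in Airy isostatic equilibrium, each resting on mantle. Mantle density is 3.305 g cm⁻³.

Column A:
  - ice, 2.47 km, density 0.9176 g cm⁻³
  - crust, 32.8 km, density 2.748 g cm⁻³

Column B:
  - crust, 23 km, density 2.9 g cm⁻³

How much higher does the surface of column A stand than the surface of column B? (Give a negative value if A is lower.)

4.49 km

For any compensation level in the mantle, the mantle terms cancel and isostasy reduces to e = (Σt_A − Σt_B) − (Σ(ρt)_A − Σ(ρt)_B) / ρ_m.
Σt_A = 35.27 km; Σt_B = 23 km; Σ(ρt)_A = 92.400872; Σ(ρt)_B = 66.7 (in km·g cm⁻³).
e = (35.27 − 23) − (92.400872 − 66.7) / 3.305 = 4.49 km.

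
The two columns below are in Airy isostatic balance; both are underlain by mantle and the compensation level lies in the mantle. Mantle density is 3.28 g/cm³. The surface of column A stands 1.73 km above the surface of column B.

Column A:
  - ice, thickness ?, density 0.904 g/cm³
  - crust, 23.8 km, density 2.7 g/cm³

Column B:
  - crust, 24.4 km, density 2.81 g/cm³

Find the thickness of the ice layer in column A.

1.41 km

Take the compensation level at the base of the deeper column (depth z_c below the surface of column A) and equate Σ ρ_i t_i down to z_c; mantle fills any gap and the z_c terms cancel.
Column A: x×0.904 + 23.8×2.7 + (z_c − 23.8 − x)×3.28
Column B: 1.73×0 + 24.4×2.81 + (z_c − 1.73 − 24.4)×3.28
The z_c×3.28 term appears on both sides and cancels. Collect the known terms of each column as K = Σ(ρt)_known − 3.28 × (depth of known layers): K_A = 64.26 − 3.28×23.8 = −13.804; K_B = 68.564 − 3.28×(1.73 + 24.4) = −17.1424.
Balance: K_A − x×(3.28 − 0.904) = K_B, so x = (K_A − K_B)/(3.28 − 0.904) = 3.3384/2.376 = 1.41 km.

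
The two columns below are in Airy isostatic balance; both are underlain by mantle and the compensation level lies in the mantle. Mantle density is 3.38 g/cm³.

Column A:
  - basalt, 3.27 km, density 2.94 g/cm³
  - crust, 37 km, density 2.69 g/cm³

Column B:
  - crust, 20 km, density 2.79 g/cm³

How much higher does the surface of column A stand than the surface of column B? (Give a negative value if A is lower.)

For any compensation level in the mantle, the mantle terms cancel and isostasy reduces to e = (Σt_A − Σt_B) − (Σ(ρt)_A − Σ(ρt)_B) / ρ_m.
Σt_A = 40.27 km; Σt_B = 20 km; Σ(ρt)_A = 109.1438; Σ(ρt)_B = 55.8 (in km·g/cm³).
e = (40.27 − 20) − (109.1438 − 55.8) / 3.38 = 4.49 km.

4.49 km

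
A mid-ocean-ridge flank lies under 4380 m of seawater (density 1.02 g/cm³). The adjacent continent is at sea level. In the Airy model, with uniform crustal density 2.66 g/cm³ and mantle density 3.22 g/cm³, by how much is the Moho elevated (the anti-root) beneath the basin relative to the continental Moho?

12800 m

For local isostatic compensation: replacing crust with seawater at the top is compensated by replacing crust with mantle at the base: d (ρ_c − ρ_w) = a (ρ_m − ρ_c).
a = d (ρ_c − ρ_w)/(ρ_m − ρ_c) = 4380 m × 1.64/0.56 = 12800 m.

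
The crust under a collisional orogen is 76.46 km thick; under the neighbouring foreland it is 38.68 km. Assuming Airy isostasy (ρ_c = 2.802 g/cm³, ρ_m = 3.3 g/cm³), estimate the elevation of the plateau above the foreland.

Excess crust Δ = 76.46 km − 38.68 km = 37.78 km, split between elevation h and root r with h + r = Δ.
Airy balance ρ_c h = (ρ_m − ρ_c) r gives r = h ρ_c/(ρ_m − ρ_c), so h (1 + ρ_c/(ρ_m − ρ_c)) = Δ, i.e. h = Δ (ρ_m − ρ_c)/ρ_m.
h = 37.78 km × 0.498/3.3 = 5.7 km.

5.7 km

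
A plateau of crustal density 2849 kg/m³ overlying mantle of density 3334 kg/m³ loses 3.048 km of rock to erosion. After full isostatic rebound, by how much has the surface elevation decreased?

Rebound u = e ρ_c/ρ_m = 3.048 km × 2849/3334 = 2.605 km.
Net surface drop = e − u = 3.048 km − 2.605 km = e (ρ_m − ρ_c)/ρ_m = 0.443 km.

0.443 km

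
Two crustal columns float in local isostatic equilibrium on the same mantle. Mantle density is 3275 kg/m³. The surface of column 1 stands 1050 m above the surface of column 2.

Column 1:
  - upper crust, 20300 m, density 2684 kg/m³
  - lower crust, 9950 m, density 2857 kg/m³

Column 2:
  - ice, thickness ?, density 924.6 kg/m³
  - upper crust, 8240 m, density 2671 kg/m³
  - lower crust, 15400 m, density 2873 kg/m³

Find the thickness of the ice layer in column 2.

659 m

Take the compensation level at the base of the deeper column (depth z_c below the surface of column 1) and equate Σ ρ_i t_i down to z_c; mantle fills any gap and the z_c terms cancel.
Column 1: 20300×2684 + 9950×2857 + (z_c − 30250)×3275
Column 2: 1050×0 + x×924.6 + 8240×2671 + 15400×2873 + (z_c − 1050 − 23640 − x)×3275
The z_c×3275 term appears on both sides and cancels. Collect the known terms of each column as K = Σ(ρt)_known − 3275 × (depth of known layers): K_1 = 82912350 − 3275×30250 = −16156400; K_2 = 66253240 − 3275×(1050 + 23640) = −14606510.
Balance: K_1 = K_2 − x×(3275 − 924.6), so x = (K_2 − K_1)/(3275 − 924.6) = 1549890/2350.4 = 659 m.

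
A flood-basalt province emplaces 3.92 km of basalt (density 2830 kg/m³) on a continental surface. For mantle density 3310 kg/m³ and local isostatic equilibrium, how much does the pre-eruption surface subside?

3.35 km

Subaerial loading: s = t ρ_load / ρ_m.
s = 3.92 km × 2830/3310 = 3.35 km.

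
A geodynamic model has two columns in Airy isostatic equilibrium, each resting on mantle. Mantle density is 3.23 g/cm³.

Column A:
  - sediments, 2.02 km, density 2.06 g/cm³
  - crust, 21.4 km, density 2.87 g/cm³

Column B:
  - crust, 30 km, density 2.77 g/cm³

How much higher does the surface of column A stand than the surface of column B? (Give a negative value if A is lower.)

−1.16 km

For any compensation level in the mantle, the mantle terms cancel and isostasy reduces to e = (Σt_A − Σt_B) − (Σ(ρt)_A − Σ(ρt)_B) / ρ_m.
Σt_A = 23.42 km; Σt_B = 30 km; Σ(ρt)_A = 65.5792; Σ(ρt)_B = 83.1 (in km·g/cm³).
e = (23.42 − 30) − (65.5792 − 83.1) / 3.23 = −1.16 km.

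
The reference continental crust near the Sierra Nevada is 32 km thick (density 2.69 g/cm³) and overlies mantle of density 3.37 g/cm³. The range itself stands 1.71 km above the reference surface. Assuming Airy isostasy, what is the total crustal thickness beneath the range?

40.5 km

Root depth r = h ρ_c / (ρ_m − ρ_c) = 1.71 km × 2.69 / 0.68 = 6.765 km.
Total thickness = T + h + r = 32 km + 1.71 km + 6.765 km = 40.5 km.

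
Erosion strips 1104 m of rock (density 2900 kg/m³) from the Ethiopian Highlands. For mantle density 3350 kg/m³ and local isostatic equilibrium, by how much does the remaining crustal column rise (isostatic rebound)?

956 m

Unloading: uplift u = e ρ_c/ρ_m = 1104 m × 2900/3350 = 956 m.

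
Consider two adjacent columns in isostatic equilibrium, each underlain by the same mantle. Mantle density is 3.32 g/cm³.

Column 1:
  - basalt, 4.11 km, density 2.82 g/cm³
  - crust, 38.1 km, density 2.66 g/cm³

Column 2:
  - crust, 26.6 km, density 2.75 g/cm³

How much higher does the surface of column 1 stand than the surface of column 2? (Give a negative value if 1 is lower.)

For any compensation level in the mantle, the mantle terms cancel and isostasy reduces to e = (Σt_1 − Σt_2) − (Σ(ρt)_1 − Σ(ρt)_2) / ρ_m.
Σt_1 = 42.21 km; Σt_2 = 26.6 km; Σ(ρt)_1 = 112.9362; Σ(ρt)_2 = 73.15 (in km·g/cm³).
e = (42.21 − 26.6) − (112.9362 − 73.15) / 3.32 = 3.63 km.

3.63 km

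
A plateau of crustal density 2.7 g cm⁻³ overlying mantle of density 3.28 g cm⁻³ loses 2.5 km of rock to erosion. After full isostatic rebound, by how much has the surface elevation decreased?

0.442 km

Rebound u = e ρ_c/ρ_m = 2.5 km × 2.7/3.28 = 2.058 km.
Net surface drop = e − u = 2.5 km − 2.058 km = e (ρ_m − ρ_c)/ρ_m = 0.442 km.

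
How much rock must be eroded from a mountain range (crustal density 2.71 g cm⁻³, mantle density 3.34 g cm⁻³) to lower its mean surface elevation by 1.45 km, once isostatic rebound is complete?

Net drop Δ = e − u = e − e ρ_c/ρ_m = e (ρ_m − ρ_c)/ρ_m.
e = Δ ρ_m/(ρ_m − ρ_c) = 1.45 km × 3.34/0.63 = 7.69 km.

7.69 km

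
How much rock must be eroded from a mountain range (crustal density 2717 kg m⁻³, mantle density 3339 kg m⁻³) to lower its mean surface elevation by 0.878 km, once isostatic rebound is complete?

4.71 km

Net drop Δ = e − u = e − e ρ_c/ρ_m = e (ρ_m − ρ_c)/ρ_m.
e = Δ ρ_m/(ρ_m − ρ_c) = 0.878 km × 3339/622 = 4.71 km.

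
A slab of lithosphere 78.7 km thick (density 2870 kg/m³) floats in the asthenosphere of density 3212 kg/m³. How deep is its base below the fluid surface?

Draft d = t ρ_obj/ρ_fluid = 78.7 km × 2870/3212 = 70.3 km.

70.3 km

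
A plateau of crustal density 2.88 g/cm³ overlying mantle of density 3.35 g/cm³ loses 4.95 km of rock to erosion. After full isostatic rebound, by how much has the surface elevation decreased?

Rebound u = e ρ_c/ρ_m = 4.95 km × 2.88/3.35 = 4.256 km.
Net surface drop = e − u = 4.95 km − 4.256 km = e (ρ_m − ρ_c)/ρ_m = 0.694 km.

0.694 km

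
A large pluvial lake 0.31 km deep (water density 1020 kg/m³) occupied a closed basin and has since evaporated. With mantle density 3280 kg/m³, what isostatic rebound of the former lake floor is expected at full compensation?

0.0964 km

u = d ρ_w/ρ_m = 0.31 km × 1020/3280 = 0.0964 km.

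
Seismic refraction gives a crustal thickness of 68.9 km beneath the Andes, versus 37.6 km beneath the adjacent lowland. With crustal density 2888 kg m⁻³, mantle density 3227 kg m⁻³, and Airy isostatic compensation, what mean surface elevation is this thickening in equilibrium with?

3.29 km

Excess crust Δ = 68.9 km − 37.6 km = 31.3 km, split between elevation h and root r with h + r = Δ.
Airy balance ρ_c h = (ρ_m − ρ_c) r gives r = h ρ_c/(ρ_m − ρ_c), so h (1 + ρ_c/(ρ_m − ρ_c)) = Δ, i.e. h = Δ (ρ_m − ρ_c)/ρ_m.
h = 31.3 km × 339/3227 = 3.29 km.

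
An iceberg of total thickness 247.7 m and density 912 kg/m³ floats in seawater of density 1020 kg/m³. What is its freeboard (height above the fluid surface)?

26.2 m

Floating equilibrium: submerged depth d = t ρ_obj/ρ_fluid = 247.7 m × 912/1020 = 221.5 m.
Freeboard = t − d = 247.7 m − 221.5 m = 26.2 m.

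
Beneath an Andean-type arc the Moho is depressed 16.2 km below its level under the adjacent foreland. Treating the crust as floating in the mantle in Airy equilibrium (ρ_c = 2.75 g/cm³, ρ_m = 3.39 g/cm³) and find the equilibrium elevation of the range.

3.77 km

Equating mass per unit area of the two columns: ρ_c h = (ρ_m − ρ_c) r.
h = r (ρ_m − ρ_c) / ρ_c = 16.2 km × (3.39 − 2.75) / 2.75 = 3.77 km.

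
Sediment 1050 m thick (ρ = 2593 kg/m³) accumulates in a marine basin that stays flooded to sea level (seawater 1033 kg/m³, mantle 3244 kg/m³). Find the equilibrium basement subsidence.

Submarine loading: the sediment displaces seawater, and the subsidence is in turn flooded, so s (ρ_m − ρ_w) = t (ρ_sed − ρ_w).
s = 1050 m × (2593 − 1033) / (3244 − 1033) = 741 m.

741 m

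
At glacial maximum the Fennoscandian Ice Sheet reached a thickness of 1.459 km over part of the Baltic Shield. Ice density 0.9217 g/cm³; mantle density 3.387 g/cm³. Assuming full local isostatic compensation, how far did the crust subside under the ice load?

0.397 km

By Archimedes' principle applied to the lithosphere: the ice load ρ_ice t is balanced by mantle displaced below, ρ_m s.
s = t ρ_ice / ρ_m = 1.459 km × 0.9217/3.387 = 0.397 km.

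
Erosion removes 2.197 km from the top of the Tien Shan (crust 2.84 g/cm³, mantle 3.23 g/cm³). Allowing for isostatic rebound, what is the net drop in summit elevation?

0.265 km

Rebound u = e ρ_c/ρ_m = 2.197 km × 2.84/3.23 = 1.932 km.
Net surface drop = e − u = 2.197 km − 1.932 km = e (ρ_m − ρ_c)/ρ_m = 0.265 km.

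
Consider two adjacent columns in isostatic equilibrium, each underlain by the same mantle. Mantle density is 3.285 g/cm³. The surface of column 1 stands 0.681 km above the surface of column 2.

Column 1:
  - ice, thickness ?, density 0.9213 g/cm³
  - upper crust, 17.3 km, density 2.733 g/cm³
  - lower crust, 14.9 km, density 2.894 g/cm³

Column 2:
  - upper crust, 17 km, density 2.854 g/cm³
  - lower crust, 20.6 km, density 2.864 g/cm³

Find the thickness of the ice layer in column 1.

1.21 km

Take the compensation level at the base of the deeper column (depth z_c below the surface of column 1) and equate Σ ρ_i t_i down to z_c; mantle fills any gap and the z_c terms cancel.
Column 1: x×0.9213 + 17.3×2.733 + 14.9×2.894 + (z_c − 32.2 − x)×3.285
Column 2: 0.681×0 + 17×2.854 + 20.6×2.864 + (z_c − 0.681 − 37.6)×3.285
The z_c×3.285 term appears on both sides and cancels. Collect the known terms of each column as K = Σ(ρt)_known − 3.285 × (depth of known layers): K_1 = 90.4015 − 3.285×32.2 = −15.3755; K_2 = 107.5164 − 3.285×(0.681 + 37.6) = −18.236685.
Balance: K_1 − x×(3.285 − 0.9213) = K_2, so x = (K_1 − K_2)/(3.285 − 0.9213) = 2.86118/2.3637 = 1.21 km.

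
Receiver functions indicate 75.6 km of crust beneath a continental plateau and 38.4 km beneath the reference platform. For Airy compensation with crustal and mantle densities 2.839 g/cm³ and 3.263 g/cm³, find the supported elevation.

Excess crust Δ = 75.6 km − 38.4 km = 37.2 km, split between elevation h and root r with h + r = Δ.
Airy balance ρ_c h = (ρ_m − ρ_c) r gives r = h ρ_c/(ρ_m − ρ_c), so h (1 + ρ_c/(ρ_m − ρ_c)) = Δ, i.e. h = Δ (ρ_m − ρ_c)/ρ_m.
h = 37.2 km × 0.424/3.263 = 4.83 km.

4.83 km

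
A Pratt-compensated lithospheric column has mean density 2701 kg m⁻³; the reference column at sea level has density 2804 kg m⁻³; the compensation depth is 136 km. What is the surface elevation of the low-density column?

5.19 km

ρ_ref D = ρ (D + h) → h = D (ρ_ref − ρ)/ρ.
h = 136 km × (2804 − 2701)/2701 = 5.19 km.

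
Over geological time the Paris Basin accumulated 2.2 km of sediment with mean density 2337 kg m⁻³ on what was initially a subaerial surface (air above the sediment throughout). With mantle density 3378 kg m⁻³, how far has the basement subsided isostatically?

1.52 km

Subaerial load: s = t ρ_sed / ρ_m = 2.2 km × 2337/3378 = 1.52 km.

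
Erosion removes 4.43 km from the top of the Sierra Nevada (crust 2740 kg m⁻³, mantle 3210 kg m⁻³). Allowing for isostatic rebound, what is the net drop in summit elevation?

Rebound u = e ρ_c/ρ_m = 4.43 km × 2740/3210 = 3.781 km.
Net surface drop = e − u = 4.43 km − 3.781 km = e (ρ_m − ρ_c)/ρ_m = 0.649 km.

0.649 km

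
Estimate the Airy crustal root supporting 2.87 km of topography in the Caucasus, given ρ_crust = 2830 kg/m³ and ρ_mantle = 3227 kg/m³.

In Airy isostatic equilibrium: the weight of the topography is balanced by the buoyancy of the root, ρ_c h = (ρ_m − ρ_c) r.
r = h · ρ_c / (ρ_m − ρ_c) = 2.87 km × 2830 / (3227 − 2830) = 20.5 km.

20.5 km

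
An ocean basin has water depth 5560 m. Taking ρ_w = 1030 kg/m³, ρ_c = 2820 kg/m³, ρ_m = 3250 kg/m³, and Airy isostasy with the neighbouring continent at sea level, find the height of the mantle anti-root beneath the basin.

Isostatic balance requires: replacing crust with seawater at the top is compensated by replacing crust with mantle at the base: d (ρ_c − ρ_w) = a (ρ_m − ρ_c).
a = d (ρ_c − ρ_w)/(ρ_m − ρ_c) = 5560 m × 1790/430 = 23100 m.

23100 m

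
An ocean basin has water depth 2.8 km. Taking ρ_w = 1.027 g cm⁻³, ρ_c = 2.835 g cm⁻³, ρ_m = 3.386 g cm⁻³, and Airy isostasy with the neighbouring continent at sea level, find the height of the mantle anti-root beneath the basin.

9.19 km

Equating mass per unit area of the two columns: replacing crust with seawater at the top is compensated by replacing crust with mantle at the base: d (ρ_c − ρ_w) = a (ρ_m − ρ_c).
a = d (ρ_c − ρ_w)/(ρ_m − ρ_c) = 2.8 km × 1.808/0.551 = 9.19 km.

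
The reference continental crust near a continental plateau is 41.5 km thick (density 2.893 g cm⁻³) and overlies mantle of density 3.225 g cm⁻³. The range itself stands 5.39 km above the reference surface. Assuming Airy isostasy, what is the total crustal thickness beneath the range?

Root depth r = h ρ_c / (ρ_m − ρ_c) = 5.39 km × 2.893 / 0.332 = 46.97 km.
Total thickness = T + h + r = 41.5 km + 5.39 km + 46.97 km = 93.9 km.

93.9 km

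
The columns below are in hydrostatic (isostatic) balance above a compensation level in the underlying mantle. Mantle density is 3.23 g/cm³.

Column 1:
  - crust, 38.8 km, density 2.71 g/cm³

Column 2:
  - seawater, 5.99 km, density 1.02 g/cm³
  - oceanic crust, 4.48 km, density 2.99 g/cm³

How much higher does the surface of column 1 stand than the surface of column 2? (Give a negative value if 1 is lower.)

For any compensation level in the mantle, the mantle terms cancel and isostasy reduces to e = (Σt_1 − Σt_2) − (Σ(ρt)_1 − Σ(ρt)_2) / ρ_m.
Σt_1 = 38.8 km; Σt_2 = 10.47 km; Σ(ρt)_1 = 105.148; Σ(ρt)_2 = 19.505 (in km·g/cm³).
e = (38.8 − 10.47) − (105.148 − 19.505) / 3.23 = 1.82 km.

1.82 km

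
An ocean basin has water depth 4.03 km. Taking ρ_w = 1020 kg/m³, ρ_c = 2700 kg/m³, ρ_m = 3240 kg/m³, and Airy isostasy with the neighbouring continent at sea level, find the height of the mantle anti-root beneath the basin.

Balancing pressure at the compensation depth: replacing crust with seawater at the top is compensated by replacing crust with mantle at the base: d (ρ_c − ρ_w) = a (ρ_m − ρ_c).
a = d (ρ_c − ρ_w)/(ρ_m − ρ_c) = 4.03 km × 1680/540 = 12.5 km.

12.5 km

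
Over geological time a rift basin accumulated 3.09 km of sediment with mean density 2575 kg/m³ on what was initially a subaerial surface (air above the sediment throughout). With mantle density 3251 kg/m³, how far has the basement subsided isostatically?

Subaerial load: s = t ρ_sed / ρ_m = 3.09 km × 2575/3251 = 2.45 km.

2.45 km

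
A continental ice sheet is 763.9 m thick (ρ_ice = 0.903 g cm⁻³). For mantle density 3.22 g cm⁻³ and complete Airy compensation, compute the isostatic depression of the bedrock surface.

Equating mass per unit area of the two columns: the ice load ρ_ice t is balanced by mantle displaced below, ρ_m s.
s = t ρ_ice / ρ_m = 763.9 m × 0.903/3.22 = 214 m.

214 m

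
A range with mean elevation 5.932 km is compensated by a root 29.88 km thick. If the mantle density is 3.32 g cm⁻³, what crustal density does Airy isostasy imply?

ρ_c h = (ρ_m − ρ_c) r → ρ_c (h + r) = ρ_m r → ρ_c = ρ_m r / (h + r).
ρ_c = 3.32 × 29.88 km / (5.932 km + 29.88 km) = 2.77 g cm⁻³.

2.77 g cm⁻³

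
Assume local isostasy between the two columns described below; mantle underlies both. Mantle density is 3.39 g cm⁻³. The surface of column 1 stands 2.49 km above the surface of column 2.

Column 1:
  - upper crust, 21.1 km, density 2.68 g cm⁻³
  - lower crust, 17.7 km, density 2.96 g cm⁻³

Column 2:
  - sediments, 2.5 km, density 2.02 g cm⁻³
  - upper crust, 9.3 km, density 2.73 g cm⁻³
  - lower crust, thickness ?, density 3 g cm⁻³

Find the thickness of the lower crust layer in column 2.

11.8 km

Take the compensation level at the base of the deeper column (depth z_c below the surface of column 1) and equate Σ ρ_i t_i down to z_c; mantle fills any gap and the z_c terms cancel.
Column 1: 21.1×2.68 + 17.7×2.96 + (z_c − 38.8)×3.39
Column 2: 2.49×0 + 2.5×2.02 + 9.3×2.73 + x×3 + (z_c − 2.49 − 11.8 − x)×3.39
The z_c×3.39 term appears on both sides and cancels. Collect the known terms of each column as K = Σ(ρt)_known − 3.39 × (depth of known layers): K_1 = 108.94 − 3.39×38.8 = −22.592; K_2 = 30.439 − 3.39×(2.49 + 11.8) = −18.0041.
Balance: K_1 = K_2 − x×(3.39 − 3), so x = (K_2 − K_1)/(3.39 − 3) = 4.5879/0.39 = 11.8 km.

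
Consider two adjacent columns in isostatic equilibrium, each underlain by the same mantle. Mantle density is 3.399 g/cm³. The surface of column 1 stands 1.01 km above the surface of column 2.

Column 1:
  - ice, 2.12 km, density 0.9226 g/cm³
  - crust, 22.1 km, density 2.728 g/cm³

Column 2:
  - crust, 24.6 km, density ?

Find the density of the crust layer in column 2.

2.72 g/cm³

Take the compensation level at the base of the deeper column (depth z_c below the surface of column 1) and equate Σ ρ_i t_i down to z_c; mantle fills any gap and the z_c terms cancel.
Column 1: 2.12×0.9226 + 22.1×2.728 + (z_c − 24.22)×3.399
Column 2: 1.01×0 + 24.6×ρ + (z_c − 1.01 − 24.6)×3.399
The z_c×3.399 term appears on both sides and cancels. Collect the known terms of each column as K = Σ(ρt)_known − 3.399 × (depth of known layers): K_1 = 62.244712 − 3.399×24.22 = −20.079068; K_2 = 0 − 3.399×(1.01 + 24.6) = −87.04839.
Balance: K_1 = K_2 + 24.6×ρ, so ρ = (K_1 − K_2)/24.6 = 66.9693/24.6 = 2.72 g/cm³.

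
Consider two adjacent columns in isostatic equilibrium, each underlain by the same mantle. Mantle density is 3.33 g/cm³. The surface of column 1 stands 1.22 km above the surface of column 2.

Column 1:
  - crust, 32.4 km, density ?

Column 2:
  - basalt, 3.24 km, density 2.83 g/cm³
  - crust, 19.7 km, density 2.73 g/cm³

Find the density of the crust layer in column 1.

Take the compensation level at the base of the deeper column (depth z_c below the surface of column 1) and equate Σ ρ_i t_i down to z_c; mantle fills any gap and the z_c terms cancel.
Column 1: 32.4×ρ + (z_c − 32.4)×3.33
Column 2: 1.22×0 + 3.24×2.83 + 19.7×2.73 + (z_c − 1.22 − 22.94)×3.33
The z_c×3.33 term appears on both sides and cancels. Collect the known terms of each column as K = Σ(ρt)_known − 3.33 × (depth of known layers): K_1 = 0 − 3.33×32.4 = −107.892; K_2 = 62.9502 − 3.33×(1.22 + 22.94) = −17.5026.
Balance: K_1 + 32.4×ρ = K_2, so ρ = (K_2 − K_1)/32.4 = 90.3894/32.4 = 2.79 g/cm³.

2.79 g/cm³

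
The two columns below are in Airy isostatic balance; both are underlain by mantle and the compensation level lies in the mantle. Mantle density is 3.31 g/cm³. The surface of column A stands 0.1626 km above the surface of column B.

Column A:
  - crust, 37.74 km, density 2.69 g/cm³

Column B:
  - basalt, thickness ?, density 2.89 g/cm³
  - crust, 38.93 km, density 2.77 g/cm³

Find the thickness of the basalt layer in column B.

4.38 km

Take the compensation level at the base of the deeper column (depth z_c below the surface of column A) and equate Σ ρ_i t_i down to z_c; mantle fills any gap and the z_c terms cancel.
Column A: 37.74×2.69 + (z_c − 37.74)×3.31
Column B: 0.1626×0 + x×2.89 + 38.93×2.77 + (z_c − 0.1626 − 38.93 − x)×3.31
The z_c×3.31 term appears on both sides and cancels. Collect the known terms of each column as K = Σ(ρt)_known − 3.31 × (depth of known layers): K_A = 101.5206 − 3.31×37.74 = −23.3988; K_B = 107.8361 − 3.31×(0.1626 + 38.93) = −21.560406.
Balance: K_A = K_B − x×(3.31 − 2.89), so x = (K_B − K_A)/(3.31 − 2.89) = 1.83839/0.42 = 4.38 km.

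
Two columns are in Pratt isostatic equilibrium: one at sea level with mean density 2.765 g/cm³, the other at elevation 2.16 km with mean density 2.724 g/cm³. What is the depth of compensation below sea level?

ρ_ref D = ρ (D + h) → D (ρ_ref − ρ) = ρ h.
D = ρ h/(ρ_ref − ρ) = 2.724 × 2.16 km/(2.765 − 2.724) = 144 km.

144 km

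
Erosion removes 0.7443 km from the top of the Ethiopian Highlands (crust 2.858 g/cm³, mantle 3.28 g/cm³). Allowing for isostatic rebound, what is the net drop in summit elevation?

0.0958 km

Rebound u = e ρ_c/ρ_m = 0.7443 km × 2.858/3.28 = 0.6485 km.
Net surface drop = e − u = 0.7443 km − 0.6485 km = e (ρ_m − ρ_c)/ρ_m = 0.0958 km.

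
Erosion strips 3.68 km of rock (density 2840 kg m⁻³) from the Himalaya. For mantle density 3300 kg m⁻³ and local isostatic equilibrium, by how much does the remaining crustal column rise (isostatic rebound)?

Unloading: uplift u = e ρ_c/ρ_m = 3.68 km × 2840/3300 = 3.17 km.

3.17 km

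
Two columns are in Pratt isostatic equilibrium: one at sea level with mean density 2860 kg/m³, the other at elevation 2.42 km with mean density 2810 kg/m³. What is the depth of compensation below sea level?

136 km

ρ_ref D = ρ (D + h) → D (ρ_ref − ρ) = ρ h.
D = ρ h/(ρ_ref − ρ) = 2810 × 2.42 km/(2860 − 2810) = 136 km.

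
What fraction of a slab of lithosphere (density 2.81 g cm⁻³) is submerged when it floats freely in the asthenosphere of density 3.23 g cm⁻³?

0.87

Submerged fraction = ρ_obj/ρ_fluid = 2.81/3.23 = 0.87.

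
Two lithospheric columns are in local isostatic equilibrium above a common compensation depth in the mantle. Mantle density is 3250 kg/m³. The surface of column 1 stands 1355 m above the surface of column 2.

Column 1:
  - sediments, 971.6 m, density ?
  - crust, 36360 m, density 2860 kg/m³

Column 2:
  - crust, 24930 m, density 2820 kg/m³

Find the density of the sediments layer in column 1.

2280 kg/m³

Take the compensation level at the base of the deeper column (depth z_c below the surface of column 1) and equate Σ ρ_i t_i down to z_c; mantle fills any gap and the z_c terms cancel.
Column 1: 971.6×ρ + 36360×2860 + (z_c − 37331.6)×3250
Column 2: 1355×0 + 24930×2820 + (z_c − 1355 − 24930)×3250
The z_c×3250 term appears on both sides and cancels. Collect the known terms of each column as K = Σ(ρt)_known − 3250 × (depth of known layers): K_1 = 103989600 − 3250×37331.6 = −17338100; K_2 = 70302600 − 3250×(1355 + 24930) = −15123650.
Balance: K_1 + 971.6×ρ = K_2, so ρ = (K_2 − K_1)/971.6 = 2214450/971.6 = 2280 kg/m³.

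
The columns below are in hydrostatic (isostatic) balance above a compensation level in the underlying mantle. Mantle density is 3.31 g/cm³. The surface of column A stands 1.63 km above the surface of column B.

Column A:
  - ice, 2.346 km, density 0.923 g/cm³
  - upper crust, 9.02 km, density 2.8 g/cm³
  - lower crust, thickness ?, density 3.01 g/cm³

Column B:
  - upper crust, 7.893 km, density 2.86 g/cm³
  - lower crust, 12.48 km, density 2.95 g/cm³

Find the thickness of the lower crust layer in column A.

10.8 km

Take the compensation level at the base of the deeper column (depth z_c below the surface of column A) and equate Σ ρ_i t_i down to z_c; mantle fills any gap and the z_c terms cancel.
Column A: 2.346×0.923 + 9.02×2.8 + x×3.01 + (z_c − 11.366 − x)×3.31
Column B: 1.63×0 + 7.893×2.86 + 12.48×2.95 + (z_c − 1.63 − 20.373)×3.31
The z_c×3.31 term appears on both sides and cancels. Collect the known terms of each column as K = Σ(ρt)_known − 3.31 × (depth of known layers): K_A = 27.421358 − 3.31×11.366 = −10.200102; K_B = 59.38998 − 3.31×(1.63 + 20.373) = −13.43995.
Balance: K_A − x×(3.31 − 3.01) = K_B, so x = (K_A − K_B)/(3.31 − 3.01) = 3.23985/0.3 = 10.8 km.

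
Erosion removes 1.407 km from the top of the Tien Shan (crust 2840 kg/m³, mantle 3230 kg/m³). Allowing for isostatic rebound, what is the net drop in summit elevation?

Rebound u = e ρ_c/ρ_m = 1.407 km × 2840/3230 = 1.237 km.
Net surface drop = e − u = 1.407 km − 1.237 km = e (ρ_m − ρ_c)/ρ_m = 0.17 km.

0.17 km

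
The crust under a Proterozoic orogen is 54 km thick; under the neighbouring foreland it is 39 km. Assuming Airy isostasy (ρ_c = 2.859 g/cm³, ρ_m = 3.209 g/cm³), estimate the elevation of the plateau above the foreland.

Excess crust Δ = 54 km − 39 km = 15 km, split between elevation h and root r with h + r = Δ.
Airy balance ρ_c h = (ρ_m − ρ_c) r gives r = h ρ_c/(ρ_m − ρ_c), so h (1 + ρ_c/(ρ_m − ρ_c)) = Δ, i.e. h = Δ (ρ_m − ρ_c)/ρ_m.
h = 15 km × 0.35/3.209 = 1.64 km.

1.64 km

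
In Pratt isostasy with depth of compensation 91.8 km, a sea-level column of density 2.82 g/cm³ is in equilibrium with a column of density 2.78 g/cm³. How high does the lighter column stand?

1.32 km

ρ_ref D = ρ (D + h) → h = D (ρ_ref − ρ)/ρ.
h = 91.8 km × (2.82 − 2.78)/2.78 = 1.32 km.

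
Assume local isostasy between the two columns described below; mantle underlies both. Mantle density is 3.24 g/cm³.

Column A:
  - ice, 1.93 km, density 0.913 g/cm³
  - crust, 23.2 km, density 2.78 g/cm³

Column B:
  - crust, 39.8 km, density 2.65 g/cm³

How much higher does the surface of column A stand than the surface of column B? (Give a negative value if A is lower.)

For any compensation level in the mantle, the mantle terms cancel and isostasy reduces to e = (Σt_A − Σt_B) − (Σ(ρt)_A − Σ(ρt)_B) / ρ_m.
Σt_A = 25.13 km; Σt_B = 39.8 km; Σ(ρt)_A = 66.25809; Σ(ρt)_B = 105.47 (in km·g/cm³).
e = (25.13 − 39.8) − (66.25809 − 105.47) / 3.24 = −2.57 km.

−2.57 km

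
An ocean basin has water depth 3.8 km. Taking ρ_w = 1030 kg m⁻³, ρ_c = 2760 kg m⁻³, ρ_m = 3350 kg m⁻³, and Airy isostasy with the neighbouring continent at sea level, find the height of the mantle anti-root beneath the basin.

11.1 km

In Airy isostatic equilibrium: replacing crust with seawater at the top is compensated by replacing crust with mantle at the base: d (ρ_c − ρ_w) = a (ρ_m − ρ_c).
a = d (ρ_c − ρ_w)/(ρ_m − ρ_c) = 3.8 km × 1730/590 = 11.1 km.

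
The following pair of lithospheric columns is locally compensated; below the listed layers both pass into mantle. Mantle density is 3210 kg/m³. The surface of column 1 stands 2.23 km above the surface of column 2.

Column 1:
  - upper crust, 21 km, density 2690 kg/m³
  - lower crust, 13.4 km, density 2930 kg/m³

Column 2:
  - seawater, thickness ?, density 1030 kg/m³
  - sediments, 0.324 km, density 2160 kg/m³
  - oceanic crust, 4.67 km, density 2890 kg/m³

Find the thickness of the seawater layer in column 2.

2.61 km

Take the compensation level at the base of the deeper column (depth z_c below the surface of column 1) and equate Σ ρ_i t_i down to z_c; mantle fills any gap and the z_c terms cancel.
Column 1: 21×2690 + 13.4×2930 + (z_c − 34.4)×3210
Column 2: 2.23×0 + x×1030 + 0.324×2160 + 4.67×2890 + (z_c − 2.23 − 4.994 − x)×3210
The z_c×3210 term appears on both sides and cancels. Collect the known terms of each column as K = Σ(ρt)_known − 3210 × (depth of known layers): K_1 = 95752 − 3210×34.4 = −14672; K_2 = 14196.14 − 3210×(2.23 + 4.994) = −8992.9.
Balance: K_1 = K_2 − x×(3210 − 1030), so x = (K_2 − K_1)/(3210 − 1030) = 5679.1/2180 = 2.61 km.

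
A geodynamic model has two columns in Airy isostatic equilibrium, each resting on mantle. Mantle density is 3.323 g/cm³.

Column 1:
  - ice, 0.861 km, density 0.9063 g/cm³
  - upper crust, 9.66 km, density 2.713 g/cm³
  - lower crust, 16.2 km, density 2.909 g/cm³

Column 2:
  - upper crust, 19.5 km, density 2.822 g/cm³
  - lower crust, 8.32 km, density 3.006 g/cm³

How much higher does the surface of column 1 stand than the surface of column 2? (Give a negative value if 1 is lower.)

0.684 km

For any compensation level in the mantle, the mantle terms cancel and isostasy reduces to e = (Σt_1 − Σt_2) − (Σ(ρt)_1 − Σ(ρt)_2) / ρ_m.
Σt_1 = 26.721 km; Σt_2 = 27.82 km; Σ(ρt)_1 = 74.1137043; Σ(ρt)_2 = 80.03892 (in km·g/cm³).
e = (26.721 − 27.82) − (74.1137043 − 80.03892) / 3.323 = 0.684 km.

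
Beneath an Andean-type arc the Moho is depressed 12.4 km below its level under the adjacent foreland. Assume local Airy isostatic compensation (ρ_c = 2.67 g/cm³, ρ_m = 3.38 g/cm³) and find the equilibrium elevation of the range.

3.3 km

Isostatic balance requires: ρ_c h = (ρ_m − ρ_c) r.
h = r (ρ_m − ρ_c) / ρ_c = 12.4 km × (3.38 − 2.67) / 2.67 = 3.3 km.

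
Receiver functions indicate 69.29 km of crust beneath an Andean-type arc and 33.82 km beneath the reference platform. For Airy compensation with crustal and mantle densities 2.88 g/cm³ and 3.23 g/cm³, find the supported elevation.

3.84 km

Excess crust Δ = 69.29 km − 33.82 km = 35.47 km, split between elevation h and root r with h + r = Δ.
Airy balance ρ_c h = (ρ_m − ρ_c) r gives r = h ρ_c/(ρ_m − ρ_c), so h (1 + ρ_c/(ρ_m − ρ_c)) = Δ, i.e. h = Δ (ρ_m − ρ_c)/ρ_m.
h = 35.47 km × 0.35/3.23 = 3.84 km.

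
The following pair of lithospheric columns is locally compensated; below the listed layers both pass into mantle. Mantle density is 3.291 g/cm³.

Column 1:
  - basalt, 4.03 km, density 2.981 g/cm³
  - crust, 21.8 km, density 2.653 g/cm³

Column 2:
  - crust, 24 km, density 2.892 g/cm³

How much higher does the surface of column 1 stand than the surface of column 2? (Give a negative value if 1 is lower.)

1.7 km

For any compensation level in the mantle, the mantle terms cancel and isostasy reduces to e = (Σt_1 − Σt_2) − (Σ(ρt)_1 − Σ(ρt)_2) / ρ_m.
Σt_1 = 25.83 km; Σt_2 = 24 km; Σ(ρt)_1 = 69.84883; Σ(ρt)_2 = 69.408 (in km·g/cm³).
e = (25.83 − 24) − (69.84883 − 69.408) / 3.291 = 1.7 km.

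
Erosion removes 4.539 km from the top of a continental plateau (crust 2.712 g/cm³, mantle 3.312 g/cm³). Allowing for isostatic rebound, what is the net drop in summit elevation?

Rebound u = e ρ_c/ρ_m = 4.539 km × 2.712/3.312 = 3.717 km.
Net surface drop = e − u = 4.539 km − 3.717 km = e (ρ_m − ρ_c)/ρ_m = 0.822 km.

0.822 km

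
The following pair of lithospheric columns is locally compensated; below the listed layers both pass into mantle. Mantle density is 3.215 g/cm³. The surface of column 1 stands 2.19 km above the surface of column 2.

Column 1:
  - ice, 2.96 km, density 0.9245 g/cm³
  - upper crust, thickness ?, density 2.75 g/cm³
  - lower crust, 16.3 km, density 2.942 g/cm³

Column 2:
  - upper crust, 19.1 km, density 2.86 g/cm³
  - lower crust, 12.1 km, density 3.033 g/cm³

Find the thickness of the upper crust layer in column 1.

10.3 km

Take the compensation level at the base of the deeper column (depth z_c below the surface of column 1) and equate Σ ρ_i t_i down to z_c; mantle fills any gap and the z_c terms cancel.
Column 1: 2.96×0.9245 + x×2.75 + 16.3×2.942 + (z_c − 19.26 − x)×3.215
Column 2: 2.19×0 + 19.1×2.86 + 12.1×3.033 + (z_c − 2.19 − 31.2)×3.215
The z_c×3.215 term appears on both sides and cancels. Collect the known terms of each column as K = Σ(ρt)_known − 3.215 × (depth of known layers): K_1 = 50.69112 − 3.215×19.26 = −11.22978; K_2 = 91.3253 − 3.215×(2.19 + 31.2) = −16.02355.
Balance: K_1 − x×(3.215 − 2.75) = K_2, so x = (K_1 − K_2)/(3.215 − 2.75) = 4.79377/0.465 = 10.3 km.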